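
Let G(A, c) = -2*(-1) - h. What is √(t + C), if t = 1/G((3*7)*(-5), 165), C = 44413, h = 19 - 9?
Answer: √710606/4 ≈ 210.74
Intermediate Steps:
h = 10
G(A, c) = -8 (G(A, c) = -2*(-1) - 1*10 = 2 - 10 = -8)
t = -⅛ (t = 1/(-8) = -⅛ ≈ -0.12500)
√(t + C) = √(-⅛ + 44413) = √(355303/8) = √710606/4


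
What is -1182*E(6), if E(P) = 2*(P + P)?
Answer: -28368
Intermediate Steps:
E(P) = 4*P (E(P) = 2*(2*P) = 4*P)
-1182*E(6) = -4728*6 = -1182*24 = -28368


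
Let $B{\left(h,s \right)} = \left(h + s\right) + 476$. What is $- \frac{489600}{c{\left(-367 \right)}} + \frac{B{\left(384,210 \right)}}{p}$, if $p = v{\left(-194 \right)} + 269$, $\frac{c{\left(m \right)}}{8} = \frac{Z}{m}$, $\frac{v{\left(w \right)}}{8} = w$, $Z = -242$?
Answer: $- \frac{14408476070}{155243} \approx -92812.0$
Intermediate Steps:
$v{\left(w \right)} = 8 w$
$c{\left(m \right)} = - \frac{1936}{m}$ ($c{\left(m \right)} = 8 \left(- \frac{242}{m}\right) = - \frac{1936}{m}$)
$B{\left(h,s \right)} = 476 + h + s$
$p = -1283$ ($p = 8 \left(-194\right) + 269 = -1552 + 269 = -1283$)
$- \frac{489600}{c{\left(-367 \right)}} + \frac{B{\left(384,210 \right)}}{p} = - \frac{489600}{\left(-1936\right) \frac{1}{-367}} + \frac{476 + 384 + 210}{-1283} = - \frac{489600}{\left(-1936\right) \left(- \frac{1}{367}\right)} + 1070 \left(- \frac{1}{1283}\right) = - \frac{489600}{\frac{1936}{367}} - \frac{1070}{1283} = \left(-489600\right) \frac{367}{1936} - \frac{1070}{1283} = - \frac{11230200}{121} - \frac{1070}{1283} = - \frac{14408476070}{155243}$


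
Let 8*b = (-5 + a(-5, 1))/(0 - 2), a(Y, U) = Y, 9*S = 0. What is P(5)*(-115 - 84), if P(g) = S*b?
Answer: 0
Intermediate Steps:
S = 0 (S = (1/9)*0 = 0)
b = 5/8 (b = ((-5 - 5)/(0 - 2))/8 = (-10/(-2))/8 = (-10*(-1/2))/8 = (1/8)*5 = 5/8 ≈ 0.62500)
P(g) = 0 (P(g) = 0*(5/8) = 0)
P(5)*(-115 - 84) = 0*(-115 - 84) = 0*(-199) = 0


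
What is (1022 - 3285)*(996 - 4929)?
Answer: 8900379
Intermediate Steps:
(1022 - 3285)*(996 - 4929) = -2263*(-3933) = 8900379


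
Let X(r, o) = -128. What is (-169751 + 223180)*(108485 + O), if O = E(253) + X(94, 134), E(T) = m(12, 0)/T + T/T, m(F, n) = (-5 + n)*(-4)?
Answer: 63684101862/11 ≈ 5.7895e+9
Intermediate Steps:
m(F, n) = 20 - 4*n
E(T) = 1 + 20/T (E(T) = (20 - 4*0)/T + T/T = (20 + 0)/T + 1 = 20/T + 1 = 1 + 20/T)
O = -32111/253 (O = (20 + 253)/253 - 128 = (1/253)*273 - 128 = 273/253 - 128 = -32111/253 ≈ -126.92)
(-169751 + 223180)*(108485 + O) = (-169751 + 223180)*(108485 - 32111/253) = 53429*(27414594/253) = 63684101862/11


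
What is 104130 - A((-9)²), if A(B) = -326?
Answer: 104456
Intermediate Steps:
104130 - A((-9)²) = 104130 - 1*(-326) = 104130 + 326 = 104456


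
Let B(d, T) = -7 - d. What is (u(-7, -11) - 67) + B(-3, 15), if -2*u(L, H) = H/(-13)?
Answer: -1857/26 ≈ -71.423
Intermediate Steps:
u(L, H) = H/26 (u(L, H) = -H/(2*(-13)) = -H*(-1)/(2*13) = -(-1)*H/26 = H/26)
(u(-7, -11) - 67) + B(-3, 15) = ((1/26)*(-11) - 67) + (-7 - 1*(-3)) = (-11/26 - 67) + (-7 + 3) = -1753/26 - 4 = -1857/26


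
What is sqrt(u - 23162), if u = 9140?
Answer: 3*I*sqrt(1558) ≈ 118.41*I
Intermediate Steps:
sqrt(u - 23162) = sqrt(9140 - 23162) = sqrt(-14022) = 3*I*sqrt(1558)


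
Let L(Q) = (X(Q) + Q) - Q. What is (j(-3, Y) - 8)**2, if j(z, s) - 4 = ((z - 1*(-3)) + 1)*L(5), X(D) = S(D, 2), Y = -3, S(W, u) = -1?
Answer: 25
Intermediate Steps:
X(D) = -1
L(Q) = -1 (L(Q) = (-1 + Q) - Q = -1)
j(z, s) = -z (j(z, s) = 4 + ((z - 1*(-3)) + 1)*(-1) = 4 + ((z + 3) + 1)*(-1) = 4 + ((3 + z) + 1)*(-1) = 4 + (4 + z)*(-1) = 4 + (-4 - z) = -z)
(j(-3, Y) - 8)**2 = (-1*(-3) - 8)**2 = (3 - 8)**2 = (-5)**2 = 25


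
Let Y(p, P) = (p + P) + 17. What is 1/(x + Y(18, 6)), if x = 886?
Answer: 1/927 ≈ 0.0010787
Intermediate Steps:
Y(p, P) = 17 + P + p (Y(p, P) = (P + p) + 17 = 17 + P + p)
1/(x + Y(18, 6)) = 1/(886 + (17 + 6 + 18)) = 1/(886 + 41) = 1/927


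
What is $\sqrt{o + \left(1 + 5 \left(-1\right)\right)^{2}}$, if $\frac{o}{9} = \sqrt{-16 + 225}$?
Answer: $\sqrt{16 + 9 \sqrt{209}} \approx 12.088$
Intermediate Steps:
$o = 9 \sqrt{209}$ ($o = 9 \sqrt{-16 + 225} = 9 \sqrt{209} \approx 130.11$)
$\sqrt{o + \left(1 + 5 \left(-1\right)\right)^{2}} = \sqrt{9 \sqrt{209} + \left(1 + 5 \left(-1\right)\right)^{2}} = \sqrt{9 \sqrt{209} + \left(1 - 5\right)^{2}} = \sqrt{9 \sqrt{209} + \left(-4\right)^{2}} = \sqrt{9 \sqrt{209} + 16} = \sqrt{16 + 9 \sqrt{209}}$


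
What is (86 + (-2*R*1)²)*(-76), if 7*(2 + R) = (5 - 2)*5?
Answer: -320568/49 ≈ -6542.2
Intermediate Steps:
R = ⅐ (R = -2 + ((5 - 2)*5)/7 = -2 + (3*5)/7 = -2 + (⅐)*15 = -2 + 15/7 = ⅐ ≈ 0.14286)
(86 + (-2*R*1)²)*(-76) = (86 + (-2*⅐*1)²)*(-76) = (86 + (-2/7*1)²)*(-76) = (86 + (-2/7)²)*(-76) = (86 + 4/49)*(-76) = (4218/49)*(-76) = -320568/49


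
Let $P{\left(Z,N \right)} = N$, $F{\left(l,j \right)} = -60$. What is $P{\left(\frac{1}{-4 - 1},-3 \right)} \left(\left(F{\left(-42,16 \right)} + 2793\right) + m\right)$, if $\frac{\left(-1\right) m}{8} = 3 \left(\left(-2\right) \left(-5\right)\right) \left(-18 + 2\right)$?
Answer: $-19719$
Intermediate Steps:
$m = 3840$ ($m = - 8 \cdot 3 \left(\left(-2\right) \left(-5\right)\right) \left(-18 + 2\right) = - 8 \cdot 3 \cdot 10 \left(-16\right) = - 8 \cdot 30 \left(-16\right) = \left(-8\right) \left(-480\right) = 3840$)
$P{\left(\frac{1}{-4 - 1},-3 \right)} \left(\left(F{\left(-42,16 \right)} + 2793\right) + m\right) = - 3 \left(\left(-60 + 2793\right) + 3840\right) = - 3 \left(2733 + 3840\right) = \left(-3\right) 6573 = -19719$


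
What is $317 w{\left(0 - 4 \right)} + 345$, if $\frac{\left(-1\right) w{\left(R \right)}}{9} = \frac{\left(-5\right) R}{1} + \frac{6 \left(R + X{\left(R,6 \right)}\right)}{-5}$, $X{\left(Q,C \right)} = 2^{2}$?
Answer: $-56715$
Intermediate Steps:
$X{\left(Q,C \right)} = 4$
$w{\left(R \right)} = \frac{216}{5} + \frac{279 R}{5}$ ($w{\left(R \right)} = - 9 \left(\frac{\left(-5\right) R}{1} + \frac{6 \left(R + 4\right)}{-5}\right) = - 9 \left(- 5 R 1 + 6 \left(4 + R\right) \left(- \frac{1}{5}\right)\right) = - 9 \left(- 5 R + \left(24 + 6 R\right) \left(- \frac{1}{5}\right)\right) = - 9 \left(- 5 R - \left(\frac{24}{5} + \frac{6 R}{5}\right)\right) = - 9 \left(- \frac{24}{5} - \frac{31 R}{5}\right) = \frac{216}{5} + \frac{279 R}{5}$)
$317 w{\left(0 - 4 \right)} + 345 = 317 \left(\frac{216}{5} + \frac{279 \left(0 - 4\right)}{5}\right) + 345 = 317 \left(\frac{216}{5} + \frac{279}{5} \left(-4\right)\right) + 345 = 317 \left(\frac{216}{5} - \frac{1116}{5}\right) + 345 = 317 \left(-180\right) + 345 = -57060 + 345 = -56715$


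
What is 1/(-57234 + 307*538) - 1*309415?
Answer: -33395779779/107932 ≈ -3.0942e+5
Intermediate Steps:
1/(-57234 + 307*538) - 1*309415 = 1/(-57234 + 165166) - 309415 = 1/107932 - 309415 = -33395779779/107932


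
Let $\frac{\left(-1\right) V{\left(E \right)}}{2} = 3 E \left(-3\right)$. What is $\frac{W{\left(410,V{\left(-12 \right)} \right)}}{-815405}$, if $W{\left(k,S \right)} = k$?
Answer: $- \frac{82}{163081} \approx -0.00050282$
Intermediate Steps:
$V{\left(E \right)} = 18 E$ ($V{\left(E \right)} = - 2 \cdot 3 E \left(-3\right) = - 2 \cdot 3 \left(- 3 E\right) = - 2 \left(- 9 E\right) = 18 E$)
$\frac{W{\left(410,V{\left(-12 \right)} \right)}}{-815405} = \frac{410}{-815405} = 410 \left(- \frac{1}{815405}\right) = - \frac{82}{163081}$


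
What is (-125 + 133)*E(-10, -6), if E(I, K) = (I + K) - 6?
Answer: -176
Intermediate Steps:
E(I, K) = -6 + I + K
(-125 + 133)*E(-10, -6) = (-125 + 133)*(-6 - 10 - 6) = 8*(-22) = -176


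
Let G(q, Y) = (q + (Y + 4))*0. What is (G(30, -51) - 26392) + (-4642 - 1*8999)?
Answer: -40033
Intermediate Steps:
G(q, Y) = 0 (G(q, Y) = (q + (4 + Y))*0 = (4 + Y + q)*0 = 0)
(G(30, -51) - 26392) + (-4642 - 1*8999) = (0 - 26392) + (-4642 - 1*8999) = -26392 + (-4642 - 8999) = -26392 - 13641 = -40033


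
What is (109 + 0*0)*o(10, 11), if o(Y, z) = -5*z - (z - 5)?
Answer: -6649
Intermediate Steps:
o(Y, z) = 5 - 6*z (o(Y, z) = -5*z - (-5 + z) = -5*z + (5 - z) = 5 - 6*z)
(109 + 0*0)*o(10, 11) = (109 + 0*0)*(5 - 6*11) = (109 + 0)*(5 - 66) = 109*(-61) = -6649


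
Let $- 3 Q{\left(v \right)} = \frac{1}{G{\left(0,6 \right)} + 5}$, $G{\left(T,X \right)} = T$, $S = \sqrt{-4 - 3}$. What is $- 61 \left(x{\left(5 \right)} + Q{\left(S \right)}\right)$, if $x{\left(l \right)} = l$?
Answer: $- \frac{4514}{15} \approx -300.93$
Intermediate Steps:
$S = i \sqrt{7}$ ($S = \sqrt{-7} = i \sqrt{7} \approx 2.6458 i$)
$Q{\left(v \right)} = - \frac{1}{15}$ ($Q{\left(v \right)} = - \frac{1}{3 \left(0 + 5\right)} = - \frac{1}{3 \cdot 5} = \left(- \frac{1}{3}\right) \frac{1}{5} = - \frac{1}{15}$)
$- 61 \left(x{\left(5 \right)} + Q{\left(S \right)}\right) = - 61 \left(5 - \frac{1}{15}\right) = \left(-61\right) \frac{74}{15} = - \frac{4514}{15}$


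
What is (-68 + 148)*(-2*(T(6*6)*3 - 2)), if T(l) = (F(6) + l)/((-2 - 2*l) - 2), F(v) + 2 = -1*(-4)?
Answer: 560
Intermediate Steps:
F(v) = 2 (F(v) = -2 - 1*(-4) = -2 + 4 = 2)
T(l) = (2 + l)/(-4 - 2*l) (T(l) = (2 + l)/((-2 - 2*l) - 2) = (2 + l)/(-4 - 2*l))
(-68 + 148)*(-2*(T(6*6)*3 - 2)) = (-68 + 148)*(-2*(-½*3 - 2)) = 80*(-2*(-3/2 - 2)) = 80*(-2*(-7/2)) = 80*7 = 560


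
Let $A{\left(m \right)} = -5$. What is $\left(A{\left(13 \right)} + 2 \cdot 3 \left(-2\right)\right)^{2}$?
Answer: $289$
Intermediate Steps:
$\left(A{\left(13 \right)} + 2 \cdot 3 \left(-2\right)\right)^{2} = \left(-5 + 2 \cdot 3 \left(-2\right)\right)^{2} = \left(-5 + 6 \left(-2\right)\right)^{2} = \left(-5 - 12\right)^{2} = \left(-17\right)^{2} = 289$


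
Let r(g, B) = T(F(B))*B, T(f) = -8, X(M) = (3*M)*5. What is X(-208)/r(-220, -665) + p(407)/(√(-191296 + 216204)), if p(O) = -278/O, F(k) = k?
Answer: -78/133 - 139*√6227/2534389 ≈ -0.59079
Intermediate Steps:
X(M) = 15*M
r(g, B) = -8*B
X(-208)/r(-220, -665) + p(407)/(√(-191296 + 216204)) = (15*(-208))/((-8*(-665))) + (-278/407)/(√(-191296 + 216204)) = -3120/5320 + (-278*1/407)/(√24908) = -3120*1/5320 - 278*√6227/12454/407 = -78/133 - 139*√6227/2534389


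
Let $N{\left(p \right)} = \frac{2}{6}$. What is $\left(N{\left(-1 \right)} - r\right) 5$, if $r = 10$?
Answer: $- \frac{145}{3} \approx -48.333$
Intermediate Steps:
$N{\left(p \right)} = \frac{1}{3}$ ($N{\left(p \right)} = 2 \cdot \frac{1}{6} = \frac{1}{3}$)
$\left(N{\left(-1 \right)} - r\right) 5 = \left(\frac{1}{3} - 10\right) 5 = \left(- \frac{29}{3}\right) 5 = - \frac{145}{3}$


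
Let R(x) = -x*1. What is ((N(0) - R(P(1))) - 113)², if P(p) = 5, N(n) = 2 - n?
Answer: 11236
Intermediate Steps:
R(x) = -x
((N(0) - R(P(1))) - 113)² = (((2 - 1*0) - (-1)*5) - 113)² = (((2 + 0) - 1*(-5)) - 113)² = ((2 + 5) - 113)² = (7 - 113)² = (-106)² = 11236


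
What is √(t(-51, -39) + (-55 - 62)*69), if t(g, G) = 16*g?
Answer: I*√8889 ≈ 94.281*I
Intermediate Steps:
√(t(-51, -39) + (-55 - 62)*69) = √(16*(-51) + (-55 - 62)*69) = √(-816 - 117*69) = √(-816 - 8073) = √(-8889) = I*√8889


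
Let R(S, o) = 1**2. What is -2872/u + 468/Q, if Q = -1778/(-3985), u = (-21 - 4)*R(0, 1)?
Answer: 25865458/22225 ≈ 1163.8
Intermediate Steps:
R(S, o) = 1
u = -25 (u = (-21 - 4)*1 = -25*1 = -25)
Q = 1778/3985 (Q = -1778*(-1/3985) = 1778/3985 ≈ 0.44617)
-2872/u + 468/Q = -2872/(-25) + 468/(1778/3985) = -2872*(-1/25) + 468*(3985/1778) = 2872/25 + 932490/889 = 25865458/22225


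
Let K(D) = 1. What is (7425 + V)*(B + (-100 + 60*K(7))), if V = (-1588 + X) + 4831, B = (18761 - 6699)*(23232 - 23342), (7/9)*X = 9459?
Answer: -212041516020/7 ≈ -3.0292e+10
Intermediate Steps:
X = 85131/7 (X = (9/7)*9459 = 85131/7 ≈ 12162.)
B = -1326820 (B = 12062*(-110) = -1326820)
V = 107832/7 (V = (-1588 + 85131/7) + 4831 = 74015/7 + 4831 = 107832/7 ≈ 15405.)
(7425 + V)*(B + (-100 + 60*K(7))) = (7425 + 107832/7)*(-1326820 + (-100 + 60*1)) = 159807*(-1326820 + (-100 + 60))/7 = 159807*(-1326820 - 40)/7 = (159807/7)*(-1326860) = -212041516020/7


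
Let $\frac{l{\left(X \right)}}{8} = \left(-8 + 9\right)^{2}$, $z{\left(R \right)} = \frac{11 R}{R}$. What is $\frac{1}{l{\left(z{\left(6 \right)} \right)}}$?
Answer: $\frac{1}{8} \approx 0.125$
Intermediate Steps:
$z{\left(R \right)} = 11$
$l{\left(X \right)} = 8$ ($l{\left(X \right)} = 8 \left(-8 + 9\right)^{2} = 8 \cdot 1^{2} = 8 \cdot 1 = 8$)
$\frac{1}{l{\left(z{\left(6 \right)} \right)}} = \frac{1}{8}$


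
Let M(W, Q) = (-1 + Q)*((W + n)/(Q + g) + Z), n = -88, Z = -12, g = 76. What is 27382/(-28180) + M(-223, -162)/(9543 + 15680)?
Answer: -7010579232/7640929505 ≈ -0.91750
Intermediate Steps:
M(W, Q) = (-1 + Q)*(-12 + (-88 + W)/(76 + Q)) (M(W, Q) = (-1 + Q)*((W - 88)/(Q + 76) - 12) = (-1 + Q)*((-88 + W)/(76 + Q) - 12) = (-1 + Q)*(-12 + (-88 + W)/(76 + Q)))
27382/(-28180) + M(-223, -162)/(9543 + 15680) = 27382/(-28180) + ((1000 - 1*(-223) - 988*(-162) - 12*(-162)**2 - 162*(-223))/(76 - 162))/(9543 + 15680) = 27382*(-1/28180) + ((1000 + 223 + 160056 - 12*26244 + 36126)/(-86))/25223 = -13691/14090 - (1000 + 223 + 160056 - 314928 + 36126)/86*(1/25223) = -13691/14090 - 1/86*(-117523)*(1/25223) = -13691/14090 + (117523/86)*(1/25223) = -13691/14090 + 117523/2169178 = -7010579232/7640929505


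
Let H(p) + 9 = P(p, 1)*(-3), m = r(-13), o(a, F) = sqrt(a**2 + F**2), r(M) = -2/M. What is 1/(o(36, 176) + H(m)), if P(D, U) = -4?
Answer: -3/32263 + 4*sqrt(2017)/32263 ≈ 0.0054751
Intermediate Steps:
o(a, F) = sqrt(F**2 + a**2)
m = 2/13 (m = -2/(-13) = -2*(-1/13) = 2/13 ≈ 0.15385)
H(p) = 3 (H(p) = -9 - 4*(-3) = -9 + 12 = 3)
1/(o(36, 176) + H(m)) = 1/(sqrt(176**2 + 36**2) + 3) = 1/(sqrt(30976 + 1296) + 3) = 1/(sqrt(32272) + 3) = 1/(4*sqrt(2017) + 3) = 1/(3 + 4*sqrt(2017))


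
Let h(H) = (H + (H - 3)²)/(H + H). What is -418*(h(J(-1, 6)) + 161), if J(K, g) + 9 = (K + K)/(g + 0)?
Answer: -5384467/84 ≈ -64101.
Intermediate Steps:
J(K, g) = -9 + 2*K/g (J(K, g) = -9 + (K + K)/(g + 0) = -9 + (2*K)/g = -9 + 2*K/g)
h(H) = (H + (-3 + H)²)/(2*H) (h(H) = (H + (-3 + H)²)/((2*H)) = (H + (-3 + H)²)*(1/(2*H)) = (H + (-3 + H)²)/(2*H))
-418*(h(J(-1, 6)) + 161) = -418*(((-9 + 2*(-1)/6) + (-3 + (-9 + 2*(-1)/6))²)/(2*(-9 + 2*(-1)/6)) + 161) = -418*(((-9 + 2*(-1)*(⅙)) + (-3 + (-9 + 2*(-1)*(⅙)))²)/(2*(-9 + 2*(-1)*(⅙))) + 161) = -418*(((-9 - ⅓) + (-3 + (-9 - ⅓))²)/(2*(-9 - ⅓)) + 161) = -418*((-28/3 + (-3 - 28/3)²)/(2*(-28/3)) + 161) = -418*((½)*(-3/28)*(-28/3 + (-37/3)²) + 161) = -418*((½)*(-3/28)*(-28/3 + 1369/9) + 161) = -418*((½)*(-3/28)*(1285/9) + 161) = -418*(-1285/168 + 161) = -418*25763/168 = -5384467/84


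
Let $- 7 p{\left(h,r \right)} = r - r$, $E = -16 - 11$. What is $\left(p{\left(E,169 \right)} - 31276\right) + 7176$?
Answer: $-24100$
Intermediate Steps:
$E = -27$ ($E = -16 - 11 = -27$)
$p{\left(h,r \right)} = 0$ ($p{\left(h,r \right)} = - \frac{r - r}{7} = \left(- \frac{1}{7}\right) 0 = 0$)
$\left(p{\left(E,169 \right)} - 31276\right) + 7176 = \left(0 - 31276\right) + 7176 = -31276 + 7176 = -24100$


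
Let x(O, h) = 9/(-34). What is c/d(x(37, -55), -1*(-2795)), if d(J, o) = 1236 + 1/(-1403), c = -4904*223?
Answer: -1534309576/1734107 ≈ -884.78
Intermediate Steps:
x(O, h) = -9/34 (x(O, h) = 9*(-1/34) = -9/34)
c = -1093592
d(J, o) = 1734107/1403 (d(J, o) = 1236 - 1/1403 = 1734107/1403)
c/d(x(37, -55), -1*(-2795)) = -1093592/1734107/1403 = -1093592*1403/1734107 = -1534309576/1734107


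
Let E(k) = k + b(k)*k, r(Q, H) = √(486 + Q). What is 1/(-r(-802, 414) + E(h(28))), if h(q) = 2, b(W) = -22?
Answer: I/(2*(√79 - 21*I)) ≈ -0.020192 + 0.0085463*I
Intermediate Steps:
E(k) = -21*k (E(k) = k - 22*k = -21*k)
1/(-r(-802, 414) + E(h(28))) = 1/(-√(486 - 802) - 21*2) = 1/(-√(-316) - 42) = 1/(-2*I*√79 - 42) = 1/(-42 - 2*I*√79)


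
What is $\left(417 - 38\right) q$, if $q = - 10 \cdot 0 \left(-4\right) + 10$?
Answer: $3790$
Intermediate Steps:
$q = 10$ ($q = \left(-10\right) 0 + 10 = 0 + 10 = 10$)
$\left(417 - 38\right) q = \left(417 - 38\right) 10 = 379 \cdot 10 = 3790$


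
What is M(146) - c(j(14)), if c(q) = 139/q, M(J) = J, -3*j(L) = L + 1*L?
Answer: 4505/28 ≈ 160.89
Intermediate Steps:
j(L) = -2*L/3 (j(L) = -(L + 1*L)/3 = -(L + L)/3 = -2*L/3)
M(146) - c(j(14)) = 146 - 139/((-2/3*14)) = 146 - 139/(-28/3) = 146 - 139*(-3)/28 = 146 - 1*(-417/28) = 146 + 417/28 = 4505/28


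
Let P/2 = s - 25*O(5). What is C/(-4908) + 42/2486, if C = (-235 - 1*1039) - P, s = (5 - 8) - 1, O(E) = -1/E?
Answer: 422284/1525161 ≈ 0.27688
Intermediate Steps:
s = -4 (s = -3 - 1 = -4)
P = 2 (P = 2*(-4 - (-25)/5) = 2*(-4 - 25*(-⅕)) = 2*(-4 + 5) = 2*1 = 2)
C = -1276 (C = (-235 - 1*1039) - 1*2 = (-235 - 1039) - 2 = -1274 - 2 = -1276)
C/(-4908) + 42/2486 = -1276/(-4908) + 42/2486 = -1276*(-1/4908) + 42*(1/2486) = 319/1227 + 21/1243 = 422284/1525161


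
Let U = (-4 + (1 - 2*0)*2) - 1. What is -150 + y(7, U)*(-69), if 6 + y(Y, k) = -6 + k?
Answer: 885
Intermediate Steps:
U = -3 (U = (-4 + (1 + 0)*2) - 1 = (-4 + 1*2) - 1 = (-4 + 2) - 1 = -2 - 1 = -3)
y(Y, k) = -12 + k (y(Y, k) = -6 + (-6 + k) = -12 + k)
-150 + y(7, U)*(-69) = -150 + (-12 - 3)*(-69) = -150 - 15*(-69) = -150 + 1035 = 885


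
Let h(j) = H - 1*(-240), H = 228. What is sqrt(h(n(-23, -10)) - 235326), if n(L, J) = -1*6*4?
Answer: I*sqrt(234858) ≈ 484.62*I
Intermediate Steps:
n(L, J) = -24 (n(L, J) = -6*4 = -24)
h(j) = 468 (h(j) = 228 - 1*(-240) = 228 + 240 = 468)
sqrt(h(n(-23, -10)) - 235326) = sqrt(468 - 235326) = sqrt(-234858) = I*sqrt(234858)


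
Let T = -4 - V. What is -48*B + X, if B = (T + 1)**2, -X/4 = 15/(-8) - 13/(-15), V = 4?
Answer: -70439/30 ≈ -2348.0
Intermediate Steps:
X = 121/30 (X = -4*(15/(-8) - 13/(-15)) = -4*(15*(-1/8) - 13*(-1/15)) = -4*(-15/8 + 13/15) = -4*(-121/120) = 121/30 ≈ 4.0333)
T = -8 (T = -4 - 1*4 = -4 - 4 = -8)
B = 49 (B = (-8 + 1)**2 = (-7)**2 = 49)
-48*B + X = -48*49 + 121/30 = -2352 + 121/30 = -70439/30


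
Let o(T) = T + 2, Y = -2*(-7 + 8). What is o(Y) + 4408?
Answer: 4408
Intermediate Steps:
Y = -2 (Y = -2*1 = -2)
o(T) = 2 + T
o(Y) + 4408 = (2 - 2) + 4408 = 0 + 4408 = 4408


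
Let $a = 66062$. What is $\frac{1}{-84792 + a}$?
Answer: $- \frac{1}{18730} \approx -5.339 \cdot 10^{-5}$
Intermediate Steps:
$\frac{1}{-84792 + a} = \frac{1}{-84792 + 66062} = \frac{1}{-18730} = - \frac{1}{18730}$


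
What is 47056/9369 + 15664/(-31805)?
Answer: 1349860064/297981045 ≈ 4.5300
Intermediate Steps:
47056/9369 + 15664/(-31805) = 47056*(1/9369) + 15664*(-1/31805) = 47056/9369 - 15664/31805 = 1349860064/297981045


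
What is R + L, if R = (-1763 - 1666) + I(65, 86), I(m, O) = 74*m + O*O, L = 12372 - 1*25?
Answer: 21124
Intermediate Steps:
L = 12347 (L = 12372 - 25 = 12347)
I(m, O) = O² + 74*m (I(m, O) = 74*m + O² = O² + 74*m)
R = 8777 (R = (-1763 - 1666) + (86² + 74*65) = -3429 + (7396 + 4810) = -3429 + 12206 = 8777)
R + L = 8777 + 12347 = 21124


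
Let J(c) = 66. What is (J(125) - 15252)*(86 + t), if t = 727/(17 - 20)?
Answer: 2374078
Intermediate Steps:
t = -727/3 (t = 727/(-3) = 727*(-⅓) = -727/3 ≈ -242.33)
(J(125) - 15252)*(86 + t) = (66 - 15252)*(86 - 727/3) = -15186*(-469/3) = 2374078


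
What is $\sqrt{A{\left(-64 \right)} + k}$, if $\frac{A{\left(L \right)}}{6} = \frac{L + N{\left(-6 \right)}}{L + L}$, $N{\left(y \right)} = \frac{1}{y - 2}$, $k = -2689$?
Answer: $\frac{i \sqrt{2750458}}{32} \approx 51.827 i$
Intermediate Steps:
$N{\left(y \right)} = \frac{1}{-2 + y}$
$A{\left(L \right)} = \frac{3 \left(- \frac{1}{8} + L\right)}{L}$ ($A{\left(L \right)} = 6 \frac{L + \frac{1}{-2 - 6}}{L + L} = 6 \frac{L + \frac{1}{-8}}{2 L} = 6 \left(L - \frac{1}{8}\right) \frac{1}{2 L} = 6 \left(- \frac{1}{8} + L\right) \frac{1}{2 L} = 6 \frac{- \frac{1}{8} + L}{2 L} = \frac{3 \left(- \frac{1}{8} + L\right)}{L}$)
$\sqrt{A{\left(-64 \right)} + k} = \sqrt{\left(3 - \frac{3}{8 \left(-64\right)}\right) - 2689} = \sqrt{\left(3 - - \frac{3}{512}\right) - 2689} = \sqrt{\left(3 + \frac{3}{512}\right) - 2689} = \sqrt{\frac{1539}{512} - 2689} = \sqrt{- \frac{1375229}{512}} = \frac{i \sqrt{2750458}}{32}$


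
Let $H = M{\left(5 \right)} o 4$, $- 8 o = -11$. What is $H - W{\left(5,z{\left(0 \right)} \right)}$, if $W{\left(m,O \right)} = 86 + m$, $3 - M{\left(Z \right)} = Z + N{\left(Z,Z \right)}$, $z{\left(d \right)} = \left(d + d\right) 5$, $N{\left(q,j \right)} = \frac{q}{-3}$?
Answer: $- \frac{557}{6} \approx -92.833$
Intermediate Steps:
$N{\left(q,j \right)} = - \frac{q}{3}$ ($N{\left(q,j \right)} = q \left(- \frac{1}{3}\right) = - \frac{q}{3}$)
$z{\left(d \right)} = 10 d$ ($z{\left(d \right)} = 2 d 5 = 10 d$)
$M{\left(Z \right)} = 3 - \frac{2 Z}{3}$ ($M{\left(Z \right)} = 3 - \left(Z - \frac{Z}{3}\right) = 3 - \frac{2 Z}{3}$)
$o = \frac{11}{8}$ ($o = \left(- \frac{1}{8}\right) \left(-11\right) = \frac{11}{8} \approx 1.375$)
$H = - \frac{11}{6}$ ($H = \left(3 - \frac{10}{3}\right) \frac{11}{8} \cdot 4 = \left(- \frac{1}{3}\right) \frac{11}{8} \cdot 4 = \left(- \frac{11}{24}\right) 4 = - \frac{11}{6} \approx -1.8333$)
$H - W{\left(5,z{\left(0 \right)} \right)} = - \frac{11}{6} - \left(86 + 5\right) = - \frac{11}{6} - 91 = - \frac{557}{6}$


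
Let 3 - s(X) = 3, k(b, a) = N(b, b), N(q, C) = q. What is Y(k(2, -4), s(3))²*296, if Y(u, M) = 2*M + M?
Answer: 0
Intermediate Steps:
k(b, a) = b
s(X) = 0 (s(X) = 3 - 1*3 = 3 - 3 = 0)
Y(u, M) = 3*M
Y(k(2, -4), s(3))²*296 = (3*0)²*296 = 0²*296 = 0*296 = 0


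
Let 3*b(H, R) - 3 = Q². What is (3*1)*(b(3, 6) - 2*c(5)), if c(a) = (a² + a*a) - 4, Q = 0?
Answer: -273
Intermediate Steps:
c(a) = -4 + 2*a² (c(a) = (a² + a²) - 4 = 2*a² - 4 = -4 + 2*a²)
b(H, R) = 1 (b(H, R) = 1 + (⅓)*0² = 1 + (⅓)*0 = 1 + 0 = 1)
(3*1)*(b(3, 6) - 2*c(5)) = (3*1)*(1 - 2*(-4 + 2*5²)) = 3*(1 - 2*(-4 + 2*25)) = 3*(1 - 2*(-4 + 50)) = 3*(1 - 2*46) = 3*(1 - 92) = 3*(-91) = -273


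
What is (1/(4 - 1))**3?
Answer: 1/27 ≈ 0.037037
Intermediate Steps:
(1/(4 - 1))**3 = (1/3)**3 = 1/27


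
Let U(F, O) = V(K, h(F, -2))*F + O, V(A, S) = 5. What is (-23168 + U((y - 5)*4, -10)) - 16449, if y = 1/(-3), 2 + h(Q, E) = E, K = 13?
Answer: -119201/3 ≈ -39734.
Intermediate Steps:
h(Q, E) = -2 + E
y = -1/3 ≈ -0.33333
U(F, O) = O + 5*F (U(F, O) = 5*F + O = O + 5*F)
(-23168 + U((y - 5)*4, -10)) - 16449 = (-23168 + (-10 + 5*((-1/3 - 5)*4))) - 16449 = (-23168 + (-10 + 5*(-16/3*4))) - 16449 = (-23168 + (-10 + 5*(-64/3))) - 16449 = (-23168 + (-10 - 320/3)) - 16449 = (-23168 - 350/3) - 16449 = -69854/3 - 16449 = -119201/3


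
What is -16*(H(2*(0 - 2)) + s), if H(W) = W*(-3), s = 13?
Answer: -400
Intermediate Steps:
H(W) = -3*W
-16*(H(2*(0 - 2)) + s) = -16*(-6*(0 - 2) + 13) = -16*(-6*(-2) + 13) = -16*(-3*(-4) + 13) = -16*(12 + 13) = -16*25 = -400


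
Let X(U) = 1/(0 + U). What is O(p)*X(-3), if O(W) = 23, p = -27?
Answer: -23/3 ≈ -7.6667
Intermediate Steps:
X(U) = 1/U
O(p)*X(-3) = 23/(-3) = 23*(-⅓) = -23/3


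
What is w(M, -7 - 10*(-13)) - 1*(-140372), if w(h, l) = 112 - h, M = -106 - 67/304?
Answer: 42739427/304 ≈ 1.4059e+5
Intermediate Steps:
M = -32291/304 (M = -106 - 67*1/304 = -106 - 67/304 = -32291/304 ≈ -106.22)
w(M, -7 - 10*(-13)) - 1*(-140372) = (112 - 1*(-32291/304)) - 1*(-140372) = (112 + 32291/304) + 140372 = 66339/304 + 140372 = 42739427/304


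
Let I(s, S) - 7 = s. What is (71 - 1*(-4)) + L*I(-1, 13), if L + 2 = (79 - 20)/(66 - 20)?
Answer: 1626/23 ≈ 70.696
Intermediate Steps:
I(s, S) = 7 + s
L = -33/46 (L = -2 + (79 - 20)/(66 - 20) = -2 + 59/46 = -33/46 ≈ -0.71739)
(71 - 1*(-4)) + L*I(-1, 13) = (71 - 1*(-4)) - 33*(7 - 1)/46 = (71 + 4) - 33/46*6 = 75 - 99/23 = 1626/23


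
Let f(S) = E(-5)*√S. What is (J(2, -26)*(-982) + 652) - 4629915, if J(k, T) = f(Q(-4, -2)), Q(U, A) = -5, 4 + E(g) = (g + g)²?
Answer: -4629263 - 94272*I*√5 ≈ -4.6293e+6 - 2.108e+5*I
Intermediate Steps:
E(g) = -4 + 4*g² (E(g) = -4 + (g + g)² = -4 + (2*g)² = -4 + 4*g²)
f(S) = 96*√S (f(S) = (-4 + 4*(-5)²)*√S = (-4 + 4*25)*√S = (-4 + 100)*√S = 96*√S)
J(k, T) = 96*I*√5 (J(k, T) = 96*√(-5) = 96*(I*√5) = 96*I*√5)
(J(2, -26)*(-982) + 652) - 4629915 = ((96*I*√5)*(-982) + 652) - 4629915 = (-94272*I*√5 + 652) - 4629915 = (652 - 94272*I*√5) - 4629915 = -4629263 - 94272*I*√5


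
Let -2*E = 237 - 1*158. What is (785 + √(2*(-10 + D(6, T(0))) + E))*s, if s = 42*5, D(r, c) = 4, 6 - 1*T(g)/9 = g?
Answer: 164850 + 105*I*√206 ≈ 1.6485e+5 + 1507.0*I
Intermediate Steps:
T(g) = 54 - 9*g
E = -79/2 (E = -(237 - 1*158)/2 = -(237 - 158)/2 = -½*79 = -79/2 ≈ -39.500)
s = 210
(785 + √(2*(-10 + D(6, T(0))) + E))*s = (785 + √(2*(-10 + 4) - 79/2))*210 = (785 + √(2*(-6) - 79/2))*210 = (785 + √(-12 - 79/2))*210 = (785 + √(-103/2))*210 = (785 + I*√206/2)*210 = 164850 + 105*I*√206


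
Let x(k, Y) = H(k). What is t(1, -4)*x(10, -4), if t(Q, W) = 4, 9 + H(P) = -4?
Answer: -52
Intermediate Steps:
H(P) = -13 (H(P) = -9 - 4 = -13)
x(k, Y) = -13
t(1, -4)*x(10, -4) = 4*(-13) = -52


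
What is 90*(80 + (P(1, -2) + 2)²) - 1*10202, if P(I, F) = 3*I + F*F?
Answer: 4288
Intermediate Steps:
P(I, F) = F² + 3*I (P(I, F) = 3*I + F² = F² + 3*I)
90*(80 + (P(1, -2) + 2)²) - 1*10202 = 90*(80 + (((-2)² + 3*1) + 2)²) - 1*10202 = 90*(80 + ((4 + 3) + 2)²) - 10202 = 90*(80 + (7 + 2)²) - 10202 = 90*(80 + 9²) - 10202 = 90*(80 + 81) - 10202 = 90*161 - 10202 = 14490 - 10202 = 4288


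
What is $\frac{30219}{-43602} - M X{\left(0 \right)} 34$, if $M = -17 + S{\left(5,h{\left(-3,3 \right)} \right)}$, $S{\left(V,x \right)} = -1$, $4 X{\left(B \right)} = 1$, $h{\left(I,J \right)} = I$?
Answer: $\frac{2213629}{14534} \approx 152.31$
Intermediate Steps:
$X{\left(B \right)} = \frac{1}{4}$ ($X{\left(B \right)} = \frac{1}{4} \cdot 1 = \frac{1}{4}$)
$M = -18$ ($M = -17 - 1 = -18$)
$\frac{30219}{-43602} - M X{\left(0 \right)} 34 = \frac{30219}{-43602} - \left(-18\right) \frac{1}{4} \cdot 34 = 30219 \left(- \frac{1}{43602}\right) - \left(- \frac{9}{2}\right) 34 = - \frac{10073}{14534} - -153 = - \frac{10073}{14534} + 153 = \frac{2213629}{14534}$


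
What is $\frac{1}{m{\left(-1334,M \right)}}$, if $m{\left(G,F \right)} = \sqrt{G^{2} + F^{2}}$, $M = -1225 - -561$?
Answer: $\frac{\sqrt{555113}}{1110226} \approx 0.00067109$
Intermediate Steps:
$M = -664$ ($M = -1225 + 561 = -664$)
$m{\left(G,F \right)} = \sqrt{F^{2} + G^{2}}$
$\frac{1}{m{\left(-1334,M \right)}} = \frac{1}{\sqrt{\left(-664\right)^{2} + \left(-1334\right)^{2}}} = \frac{1}{\sqrt{440896 + 1779556}} = \frac{1}{\sqrt{2220452}} = \frac{1}{2 \sqrt{555113}} = \frac{\sqrt{555113}}{1110226}$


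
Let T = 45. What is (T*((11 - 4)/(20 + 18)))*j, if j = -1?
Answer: -315/38 ≈ -8.2895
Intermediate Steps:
(T*((11 - 4)/(20 + 18)))*j = (45*((11 - 4)/(20 + 18)))*(-1) = (45*(7/38))*(-1) = (315/38)*(-1) = -315/38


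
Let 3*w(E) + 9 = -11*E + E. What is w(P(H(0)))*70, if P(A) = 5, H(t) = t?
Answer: -4130/3 ≈ -1376.7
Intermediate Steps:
w(E) = -3 - 10*E/3 (w(E) = -3 + (-11*E + E)/3 = -3 + (-10*E)/3 = -3 - 10*E/3)
w(P(H(0)))*70 = (-3 - 10/3*5)*70 = (-3 - 50/3)*70 = -59/3*70 = -4130/3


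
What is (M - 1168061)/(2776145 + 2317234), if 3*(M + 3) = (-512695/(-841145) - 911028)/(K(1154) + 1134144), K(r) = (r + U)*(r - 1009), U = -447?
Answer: -729018939123497785/3178908839341326807 ≈ -0.22933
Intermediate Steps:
K(r) = (-1009 + r)*(-447 + r) (K(r) = (r - 447)*(r - 1009) = (-447 + r)*(-1009 + r) = (-1009 + r)*(-447 + r))
M = -2025638389072/624125720733 (M = -3 + ((-512695/(-841145) - 911028)/((451023 + 1154² - 1456*1154) + 1134144))/3 = -3 + ((-512695*(-1/841145) - 911028)/((451023 + 1331716 - 1680224) + 1134144))/3 = -3 + ((102539/168229 - 911028)/(102515 + 1134144))/3 = -3 + (-153261226873/168229/1236659)/3 = -3 + (-153261226873/168229*1/1236659)/3 = -3 + (⅓)*(-153261226873/208041906911) = -3 - 153261226873/624125720733 = -2025638389072/624125720733 ≈ -3.2456)
(M - 1168061)/(2776145 + 2317234) = (-2025638389072/624125720733 - 1168061)/(2776145 + 2317234) = -729018939123497785/624125720733/5093379 = -729018939123497785/624125720733*1/5093379 = -729018939123497785/3178908839341326807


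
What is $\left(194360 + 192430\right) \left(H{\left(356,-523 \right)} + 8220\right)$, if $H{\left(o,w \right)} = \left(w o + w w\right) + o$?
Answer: $37099736430$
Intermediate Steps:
$H{\left(o,w \right)} = o + w^{2} + o w$ ($H{\left(o,w \right)} = \left(o w + w^{2}\right) + o = \left(w^{2} + o w\right) + o = o + w^{2} + o w$)
$\left(194360 + 192430\right) \left(H{\left(356,-523 \right)} + 8220\right) = \left(194360 + 192430\right) \left(\left(356 + \left(-523\right)^{2} + 356 \left(-523\right)\right) + 8220\right) = 386790 \left(\left(356 + 273529 - 186188\right) + 8220\right) = 386790 \left(87697 + 8220\right) = 386790 \cdot 95917 = 37099736430$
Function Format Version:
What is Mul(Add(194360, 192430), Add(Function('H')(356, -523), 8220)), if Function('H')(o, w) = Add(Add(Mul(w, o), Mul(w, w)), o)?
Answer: 37099736430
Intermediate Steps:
Function('H')(o, w) = Add(o, Pow(w, 2), Mul(o, w)) (Function('H')(o, w) = Add(Add(Mul(o, w), Pow(w, 2)), o) = Add(Add(Pow(w, 2), Mul(o, w)), o) = Add(o, Pow(w, 2), Mul(o, w)))
Mul(Add(194360, 192430), Add(Function('H')(356, -523), 8220)) = Mul(Add(194360, 192430), Add(Add(356, Pow(-523, 2), Mul(356, -523)), 8220)) = Mul(386790, Add(Add(356, 273529, -186188), 8220)) = Mul(386790, Add(87697, 8220)) = Mul(386790, 95917) = 37099736430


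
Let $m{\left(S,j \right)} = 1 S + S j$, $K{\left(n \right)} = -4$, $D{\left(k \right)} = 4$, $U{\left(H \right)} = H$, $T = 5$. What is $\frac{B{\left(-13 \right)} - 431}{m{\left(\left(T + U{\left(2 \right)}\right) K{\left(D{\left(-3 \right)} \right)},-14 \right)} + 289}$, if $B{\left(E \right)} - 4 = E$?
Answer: $- \frac{440}{653} \approx -0.67381$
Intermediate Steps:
$B{\left(E \right)} = 4 + E$
$m{\left(S,j \right)} = S + S j$
$\frac{B{\left(-13 \right)} - 431}{m{\left(\left(T + U{\left(2 \right)}\right) K{\left(D{\left(-3 \right)} \right)},-14 \right)} + 289} = \frac{\left(4 - 13\right) - 431}{\left(5 + 2\right) \left(-4\right) \left(1 - 14\right) + 289} = \frac{-9 - 431}{7 \left(-4\right) \left(-13\right) + 289} = - \frac{440}{\left(-28\right) \left(-13\right) + 289} = - \frac{440}{364 + 289} = - \frac{440}{653}$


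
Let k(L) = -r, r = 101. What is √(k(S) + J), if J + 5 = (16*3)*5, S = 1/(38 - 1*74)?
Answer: √134 ≈ 11.576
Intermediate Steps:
S = -1/36 (S = 1/(38 - 74) = 1/(-36) = -1/36 ≈ -0.027778)
k(L) = -101 (k(L) = -1*101 = -101)
J = 235 (J = -5 + (16*3)*5 = -5 + 48*5 = -5 + 240 = 235)
√(k(S) + J) = √(-101 + 235) = √134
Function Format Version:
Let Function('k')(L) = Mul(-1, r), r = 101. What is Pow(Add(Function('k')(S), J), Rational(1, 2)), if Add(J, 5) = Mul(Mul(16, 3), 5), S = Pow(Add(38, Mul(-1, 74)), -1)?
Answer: Pow(134, Rational(1, 2)) ≈ 11.576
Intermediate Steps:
S = Rational(-1, 36) (S = Pow(Add(38, -74), -1) = Pow(-36, -1) = Rational(-1, 36) ≈ -0.027778)
Function('k')(L) = -101 (Function('k')(L) = Mul(-1, 101) = -101)
J = 235 (J = Add(-5, Mul(Mul(16, 3), 5)) = Add(-5, Mul(48, 5)) = Add(-5, 240) = 235)
Pow(Add(Function('k')(S), J), Rational(1, 2)) = Pow(Add(-101, 235), Rational(1, 2)) = Pow(134, Rational(1, 2))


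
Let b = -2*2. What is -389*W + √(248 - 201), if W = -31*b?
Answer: -48236 + √47 ≈ -48229.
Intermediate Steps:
b = -4
W = 124 (W = -31*(-4) = 124)
-389*W + √(248 - 201) = -389*124 + √(248 - 201) = -48236 + √47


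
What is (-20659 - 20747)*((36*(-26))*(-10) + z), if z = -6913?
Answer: -101320482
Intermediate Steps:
(-20659 - 20747)*((36*(-26))*(-10) + z) = (-20659 - 20747)*((36*(-26))*(-10) - 6913) = -41406*(-936*(-10) - 6913) = -41406*(9360 - 6913) = -41406*2447 = -101320482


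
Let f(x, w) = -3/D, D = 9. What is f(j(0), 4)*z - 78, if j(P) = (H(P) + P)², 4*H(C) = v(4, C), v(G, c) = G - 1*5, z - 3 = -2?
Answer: -235/3 ≈ -78.333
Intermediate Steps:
z = 1 (z = 3 - 2 = 1)
v(G, c) = -5 + G (v(G, c) = G - 5 = -5 + G)
H(C) = -¼ (H(C) = (-5 + 4)/4 = (¼)*(-1) = -¼)
j(P) = (-¼ + P)²
f(x, w) = -⅓ (f(x, w) = -3/9 = -3*⅑ = -⅓)
f(j(0), 4)*z - 78 = -⅓*1 - 78 = -⅓ - 78 = -235/3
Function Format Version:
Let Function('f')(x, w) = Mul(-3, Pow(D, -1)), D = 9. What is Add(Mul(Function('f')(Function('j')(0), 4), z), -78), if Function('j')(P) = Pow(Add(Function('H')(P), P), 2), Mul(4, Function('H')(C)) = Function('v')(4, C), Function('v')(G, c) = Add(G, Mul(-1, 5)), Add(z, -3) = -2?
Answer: Rational(-235, 3) ≈ -78.333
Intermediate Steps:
z = 1 (z = Add(3, -2) = 1)
Function('v')(G, c) = Add(-5, G) (Function('v')(G, c) = Add(G, -5) = Add(-5, G))
Function('H')(C) = Rational(-1, 4) (Function('H')(C) = Mul(Rational(1, 4), Add(-5, 4)) = Mul(Rational(1, 4), -1) = Rational(-1, 4))
Function('j')(P) = Pow(Add(Rational(-1, 4), P), 2)
Function('f')(x, w) = Rational(-1, 3) (Function('f')(x, w) = Mul(-3, Pow(9, -1)) = Mul(-3, Rational(1, 9)) = Rational(-1, 3))
Add(Mul(Function('f')(Function('j')(0), 4), z), -78) = Add(Mul(Rational(-1, 3), 1), -78) = Add(Rational(-1, 3), -78) = Rational(-235, 3)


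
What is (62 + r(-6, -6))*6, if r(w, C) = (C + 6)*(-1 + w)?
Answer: 372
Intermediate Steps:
r(w, C) = (-1 + w)*(6 + C) (r(w, C) = (6 + C)*(-1 + w) = (-1 + w)*(6 + C))
(62 + r(-6, -6))*6 = (62 + (-6 - 1*(-6) + 6*(-6) - 6*(-6)))*6 = (62 + (-6 + 6 - 36 + 36))*6 = (62 + 0)*6 = 62*6 = 372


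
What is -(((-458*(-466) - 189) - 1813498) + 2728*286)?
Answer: 820051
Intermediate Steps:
-(((-458*(-466) - 189) - 1813498) + 2728*286) = -(((213428 - 189) - 1813498) + 780208) = -((213239 - 1813498) + 780208) = -(-1600259 + 780208) = -1*(-820051) = 820051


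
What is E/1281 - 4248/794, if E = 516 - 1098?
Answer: -983966/169519 ≈ -5.8045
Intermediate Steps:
E = -582
E/1281 - 4248/794 = -582/1281 - 4248/794 = -582*1/1281 - 4248*1/794 = -194/427 - 2124/397 = -983966/169519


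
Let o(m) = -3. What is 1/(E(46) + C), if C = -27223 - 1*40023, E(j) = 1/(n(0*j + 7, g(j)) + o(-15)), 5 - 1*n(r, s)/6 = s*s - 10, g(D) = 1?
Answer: -81/5446925 ≈ -1.4871e-5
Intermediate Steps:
n(r, s) = 90 - 6*s² (n(r, s) = 30 - 6*(s*s - 10) = 30 - 6*(s² - 10) = 30 - 6*(-10 + s²) = 30 + (60 - 6*s²) = 90 - 6*s²)
E(j) = 1/81 (E(j) = 1/((90 - 6*1²) - 3) = 1/((90 - 6*1) - 3) = 1/((90 - 6) - 3) = 1/(84 - 3) = 1/81)
C = -67246 (C = -27223 - 40023 = -67246)
1/(E(46) + C) = 1/(1/81 - 67246) = 1/(-5446925/81) = -81/5446925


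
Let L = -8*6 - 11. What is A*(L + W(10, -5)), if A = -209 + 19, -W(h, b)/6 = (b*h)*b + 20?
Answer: 319010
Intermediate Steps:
W(h, b) = -120 - 6*h*b² (W(h, b) = -6*((b*h)*b + 20) = -6*(h*b² + 20) = -6*(20 + h*b²) = -120 - 6*h*b²)
A = -190
L = -59 (L = -48 - 11 = -59)
A*(L + W(10, -5)) = -190*(-59 + (-120 - 6*10*(-5)²)) = -190*(-59 + (-120 - 6*10*25)) = -190*(-59 + (-120 - 1500)) = -190*(-59 - 1620) = -190*(-1679) = 319010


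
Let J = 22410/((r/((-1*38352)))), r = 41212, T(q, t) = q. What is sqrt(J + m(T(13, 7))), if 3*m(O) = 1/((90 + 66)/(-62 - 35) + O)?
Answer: I*sqrt(24327643212710596005)/34154445 ≈ 144.41*I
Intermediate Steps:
m(O) = 1/(3*(-156/97 + O)) (m(O) = 1/(3*((90 + 66)/(-62 - 35) + O)) = 1/(3*(156/(-97) + O)) = 1/(3*(156*(-1/97) + O)) = 1/(3*(-156/97 + O)))
J = -214867080/10303 (J = 22410/((41212/((-1*38352)))) = 22410/((41212/(-38352))) = 22410/((41212*(-1/38352))) = 22410/(-10303/9588) = 22410*(-9588/10303) = -214867080/10303 ≈ -20855.)
sqrt(J + m(T(13, 7))) = sqrt(-214867080/10303 + 97/(3*(-156 + 97*13))) = sqrt(-214867080/10303 + 97/(3*(-156 + 1261))) = sqrt(-214867080/10303 + (97/3)/1105) = sqrt(-214867080/10303 + (97/3)*(1/1105)) = sqrt(-214867080/10303 + 97/3315) = sqrt(-712283370809/34154445) = I*sqrt(24327643212710596005)/34154445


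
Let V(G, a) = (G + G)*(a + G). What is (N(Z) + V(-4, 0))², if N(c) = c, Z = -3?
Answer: 841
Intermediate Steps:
V(G, a) = 2*G*(G + a) (V(G, a) = (2*G)*(G + a) = 2*G*(G + a))
(N(Z) + V(-4, 0))² = (-3 + 2*(-4)*(-4 + 0))² = (-3 + 2*(-4)*(-4))² = (-3 + 32)² = 29² = 841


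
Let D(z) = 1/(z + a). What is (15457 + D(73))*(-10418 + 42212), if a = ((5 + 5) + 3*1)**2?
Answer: 59464238715/121 ≈ 4.9144e+8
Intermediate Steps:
a = 169 (a = (10 + 3)**2 = 13**2 = 169)
D(z) = 1/(169 + z) (D(z) = 1/(z + 169) = 1/(169 + z))
(15457 + D(73))*(-10418 + 42212) = (15457 + 1/(169 + 73))*(-10418 + 42212) = (15457 + 1/242)*31794 = (3740595/242)*31794 = 59464238715/121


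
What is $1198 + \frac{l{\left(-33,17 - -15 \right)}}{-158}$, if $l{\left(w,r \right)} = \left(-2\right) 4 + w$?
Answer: $\frac{189325}{158} \approx 1198.3$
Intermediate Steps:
$l{\left(w,r \right)} = -8 + w$
$1198 + \frac{l{\left(-33,17 - -15 \right)}}{-158} = 1198 + \frac{-8 - 33}{-158} = 1198 - - \frac{41}{158} = 1198 + \frac{41}{158} = \frac{189325}{158}$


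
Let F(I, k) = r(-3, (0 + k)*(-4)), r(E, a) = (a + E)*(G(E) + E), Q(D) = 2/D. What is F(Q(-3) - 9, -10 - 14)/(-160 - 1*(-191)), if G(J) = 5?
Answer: 6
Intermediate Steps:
r(E, a) = (5 + E)*(E + a) (r(E, a) = (a + E)*(5 + E) = (E + a)*(5 + E) = (5 + E)*(E + a))
F(I, k) = -6 - 8*k (F(I, k) = (-3)**2 + 5*(-3) + 5*((0 + k)*(-4)) - 3*(0 + k)*(-4) = 9 - 15 + 5*(k*(-4)) - 3*k*(-4) = 9 - 15 + 5*(-4*k) - (-12)*k = 9 - 15 - 20*k + 12*k = -6 - 8*k)
F(Q(-3) - 9, -10 - 14)/(-160 - 1*(-191)) = (-6 - 8*(-10 - 14))/(-160 - 1*(-191)) = (-6 - 8*(-24))/(-160 + 191) = (-6 + 192)/31 = 186*(1/31) = 6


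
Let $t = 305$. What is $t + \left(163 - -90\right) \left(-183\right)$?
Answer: $-45994$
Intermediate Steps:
$t + \left(163 - -90\right) \left(-183\right) = 305 + \left(163 - -90\right) \left(-183\right) = 305 + \left(163 + 90\right) \left(-183\right) = 305 + 253 \left(-183\right) = 305 - 46299 = -45994$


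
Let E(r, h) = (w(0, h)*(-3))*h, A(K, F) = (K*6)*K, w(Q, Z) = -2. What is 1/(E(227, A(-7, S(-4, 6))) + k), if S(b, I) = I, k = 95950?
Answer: 1/97714 ≈ 1.0234e-5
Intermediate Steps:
A(K, F) = 6*K² (A(K, F) = (6*K)*K = 6*K²)
E(r, h) = 6*h (E(r, h) = (-2*(-3))*h = 6*h)
1/(E(227, A(-7, S(-4, 6))) + k) = 1/(6*(6*(-7)²) + 95950) = 1/(6*(6*49) + 95950) = 1/(6*294 + 95950) = 1/(1764 + 95950) = 1/97714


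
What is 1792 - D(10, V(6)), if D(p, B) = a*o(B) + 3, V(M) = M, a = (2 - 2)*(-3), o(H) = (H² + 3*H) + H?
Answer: 1789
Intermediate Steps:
o(H) = H² + 4*H
a = 0 (a = 0*(-3) = 0)
D(p, B) = 3 (D(p, B) = 0*(B*(4 + B)) + 3 = 0 + 3 = 3)
1792 - D(10, V(6)) = 1792 - 1*3 = 1792 - 3 = 1789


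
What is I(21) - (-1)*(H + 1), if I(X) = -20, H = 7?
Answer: -12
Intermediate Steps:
I(21) - (-1)*(H + 1) = -20 - (-1)*(7 + 1) = -20 - (-1)*8 = -20 - 1*(-8) = -20 + 8 = -12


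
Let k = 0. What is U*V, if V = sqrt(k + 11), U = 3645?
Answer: 3645*sqrt(11) ≈ 12089.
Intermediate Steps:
V = sqrt(11) (V = sqrt(0 + 11) = sqrt(11) ≈ 3.3166)
U*V = 3645*sqrt(11)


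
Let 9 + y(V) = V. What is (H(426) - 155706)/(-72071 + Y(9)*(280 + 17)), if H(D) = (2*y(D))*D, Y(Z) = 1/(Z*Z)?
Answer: -299367/108101 ≈ -2.7693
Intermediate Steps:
y(V) = -9 + V
Y(Z) = Z**(-2) (Y(Z) = 1/(Z**2) = Z**(-2))
H(D) = D*(-18 + 2*D) (H(D) = (2*(-9 + D))*D = (-18 + 2*D)*D = D*(-18 + 2*D))
(H(426) - 155706)/(-72071 + Y(9)*(280 + 17)) = (2*426*(-9 + 426) - 155706)/(-72071 + (280 + 17)/9**2) = (2*426*417 - 155706)/(-72071 + (1/81)*297) = (355284 - 155706)/(-72071 + 11/3) = 199578/(-216202/3) = 199578*(-3/216202) = -299367/108101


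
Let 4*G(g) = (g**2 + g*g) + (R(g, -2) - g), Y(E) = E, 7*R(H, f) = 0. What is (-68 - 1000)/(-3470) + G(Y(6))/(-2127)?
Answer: 738127/2460230 ≈ 0.30002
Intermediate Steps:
R(H, f) = 0 (R(H, f) = (1/7)*0 = 0)
G(g) = g**2/2 - g/4 (G(g) = ((g**2 + g*g) + (0 - g))/4 = ((g**2 + g**2) - g)/4 = (2*g**2 - g)/4 = (-g + 2*g**2)/4 = g**2/2 - g/4)
(-68 - 1000)/(-3470) + G(Y(6))/(-2127) = (-68 - 1000)/(-3470) + ((1/4)*6*(-1 + 2*6))/(-2127) = -1068*(-1/3470) + ((1/4)*6*(-1 + 12))*(-1/2127) = 534/1735 + ((1/4)*6*11)*(-1/2127) = 534/1735 + (33/2)*(-1/2127) = 534/1735 - 11/1418 = 738127/2460230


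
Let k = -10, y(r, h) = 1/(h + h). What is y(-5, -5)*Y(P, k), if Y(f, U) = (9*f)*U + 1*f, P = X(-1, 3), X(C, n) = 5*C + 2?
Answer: -267/10 ≈ -26.700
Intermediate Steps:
X(C, n) = 2 + 5*C
y(r, h) = 1/(2*h)
P = -3 (P = 2 + 5*(-1) = 2 - 5 = -3)
Y(f, U) = f + 9*U*f (Y(f, U) = 9*U*f + f = f + 9*U*f)
y(-5, -5)*Y(P, k) = ((½)/(-5))*(-3*(1 + 9*(-10))) = ((½)*(-⅕))*(-3*(1 - 90)) = -(-3)*(-89)/10 = -⅒*267 = -267/10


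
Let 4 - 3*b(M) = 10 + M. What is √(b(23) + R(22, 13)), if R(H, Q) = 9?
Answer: I*√6/3 ≈ 0.8165*I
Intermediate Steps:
b(M) = -2 - M/3 (b(M) = 4/3 - (10 + M)/3 = 4/3 + (-10/3 - M/3) = -2 - M/3)
√(b(23) + R(22, 13)) = √((-2 - ⅓*23) + 9) = √((-2 - 23/3) + 9) = √(-29/3 + 9) = √(-⅔) = I*√6/3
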